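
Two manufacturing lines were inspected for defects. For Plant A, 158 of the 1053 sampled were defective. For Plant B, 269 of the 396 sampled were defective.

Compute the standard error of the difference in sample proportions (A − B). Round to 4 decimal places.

0.0259

p̂₁ = 158/1053 = 0.1500 and p̂₂ = 269/396 = 0.6793.
SE₁ = √(p̂₁(1−p̂₁)/n₁) = √(0.1500·0.8500/1053) = 0.01100; SE₂ = √(0.6793·0.3207/396) = 0.02345.
Independent samples: SE of the difference = √(SE₁² + SE₂²) = √(0.000121 + 0.0005499025) = 0.02590.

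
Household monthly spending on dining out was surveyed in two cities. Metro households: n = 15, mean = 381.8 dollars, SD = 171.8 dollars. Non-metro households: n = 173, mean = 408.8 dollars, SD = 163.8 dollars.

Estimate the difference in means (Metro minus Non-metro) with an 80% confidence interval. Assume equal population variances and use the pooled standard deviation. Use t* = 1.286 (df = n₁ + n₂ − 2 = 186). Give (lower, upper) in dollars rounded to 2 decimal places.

(-83.91, 29.91)

Pooled variance s_p² = [14·171.8² + 172·163.8²] / (15+173−2) = 27032.5217, so s_p = 164.4157.
SE_diff = s_p·√(1/n₁ + 1/n₂) = 164.4157·√(1/15 + 1/173) = 44.2541.
t* = 1.286; margin = 1.286 × 44.2541 = 56.9108.
Difference = 381.8 − 408.8 = -27.0000.
-27.0000 ± 56.9108 → (-83.91, 29.91).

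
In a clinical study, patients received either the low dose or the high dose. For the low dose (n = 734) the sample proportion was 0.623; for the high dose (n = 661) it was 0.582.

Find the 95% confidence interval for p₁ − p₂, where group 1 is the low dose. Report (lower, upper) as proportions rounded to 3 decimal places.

The two standard errors are √(0.6230×0.3770/734) = 0.01789 and √(0.5820×0.4180/661) = 0.01918.
Because the samples are independent, SE_diff = √(0.01789² + 0.01918²) = 0.02623.
Using z* = 1.960 for 95%, ME = 1.960 × 0.02623 = 0.05141.
p̂₁ − p̂₂ = 0.0410; interval 0.0410 ± 0.05141 gives (-0.010, 0.092).

(-0.010, 0.092)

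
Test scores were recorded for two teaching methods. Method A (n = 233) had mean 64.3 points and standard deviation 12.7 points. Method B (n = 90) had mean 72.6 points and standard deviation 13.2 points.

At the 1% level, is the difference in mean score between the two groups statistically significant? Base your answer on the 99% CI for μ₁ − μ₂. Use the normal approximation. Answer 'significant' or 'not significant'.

significant

SE₁ = s₁/√n₁ = 12.7/√233 = 0.8320; SE₂ = 13.2/√90 = 1.3914.
Independent samples, unequal variances: SE_diff = √(SE₁² + SE₂²) = √(0.692224 + 1.93599396) = 1.6212.
z* = 2.576, so margin of error = 2.576 × 1.6212 = 4.1762.
Difference in means = 64.3 − 72.6 = -8.3000.
-8.3000 ± 4.1762 → (-12.4762, -4.1238).
The interval (-12.4762, -4.1238) does not contain 0, so the difference is significant.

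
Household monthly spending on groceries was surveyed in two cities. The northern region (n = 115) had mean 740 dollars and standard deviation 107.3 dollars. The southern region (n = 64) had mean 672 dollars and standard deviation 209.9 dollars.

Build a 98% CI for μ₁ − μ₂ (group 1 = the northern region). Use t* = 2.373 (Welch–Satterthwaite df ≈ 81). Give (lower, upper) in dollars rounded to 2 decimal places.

Per-group SEs: s₁/√n₁ = 107.3/√115 = 10.0058, s₂/√n₂ = 209.9/√64 = 26.2375.
Unpooled SE of the difference: √(100.11603364 + 688.40640625) = 28.0806.
Margin of error = t* · SE = 2.373 × 28.0806 = 66.6353.
x̄₁ − x̄₂ = 740 − 672 = 68.0000.
CI: 68.0000 ± 66.6353 = (1.36, 134.64).

(1.36, 134.64)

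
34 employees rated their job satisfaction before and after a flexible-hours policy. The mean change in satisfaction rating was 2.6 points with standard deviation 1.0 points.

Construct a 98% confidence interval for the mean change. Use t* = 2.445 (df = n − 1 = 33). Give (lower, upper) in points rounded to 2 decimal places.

(2.18, 3.02)

This is a matched-pairs design, so SE = s_d/√n = 1.0/√34 = 0.1715.
Margin = 2.445 × 0.1715 = 0.4193; the interval is 2.6 ± 0.4193 = (2.18, 3.02).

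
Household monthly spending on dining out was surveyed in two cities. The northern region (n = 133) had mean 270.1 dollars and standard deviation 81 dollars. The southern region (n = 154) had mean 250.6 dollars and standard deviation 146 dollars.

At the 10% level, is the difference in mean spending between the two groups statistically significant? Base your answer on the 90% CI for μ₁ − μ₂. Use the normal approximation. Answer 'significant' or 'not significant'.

SE₁ = s₁/√n₁ = 81/√133 = 7.0236; SE₂ = 146/√154 = 11.7650.
Independent samples, unequal variances: SE_diff = √(SE₁² + SE₂²) = √(49.33095696 + 138.415225) = 13.7021.
z* = 1.645, so margin of error = 1.645 × 13.7021 = 22.5400.
Difference in means = 270.1 − 250.6 = 19.5000.
19.5000 ± 22.5400 → (-3.0400, 42.0400).
The interval (-3.0400, 42.0400) contains 0, so the difference is not significant.

not significant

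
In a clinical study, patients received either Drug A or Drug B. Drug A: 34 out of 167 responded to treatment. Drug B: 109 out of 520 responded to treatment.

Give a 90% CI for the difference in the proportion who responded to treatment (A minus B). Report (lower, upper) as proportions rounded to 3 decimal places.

(-0.065, 0.053)

First, p̂₁ = 34/167 = 0.2036; p̂₂ = 109/520 = 0.2096.
The two standard errors are √(0.2036×0.7964/167) = 0.03116 and √(0.2096×0.7904/520) = 0.01785.
Because the samples are independent, SE_diff = √(0.03116² + 0.01785²) = 0.03591.
Using z* = 1.645 for 90%, ME = 1.645 × 0.03591 = 0.05907.
p̂₁ − p̂₂ = -0.0060; interval -0.0060 ± 0.05907 gives (-0.065, 0.053).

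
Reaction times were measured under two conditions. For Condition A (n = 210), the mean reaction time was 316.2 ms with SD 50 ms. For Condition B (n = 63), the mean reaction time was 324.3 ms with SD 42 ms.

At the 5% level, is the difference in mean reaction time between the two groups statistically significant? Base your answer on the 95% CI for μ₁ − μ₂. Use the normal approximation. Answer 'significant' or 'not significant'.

SE₁ = s₁/√n₁ = 50/√210 = 3.4503; SE₂ = 42/√63 = 5.2915.
Independent samples, unequal variances: SE_diff = √(SE₁² + SE₂²) = √(11.90457009 + 27.99997225) = 6.3170.
z* = 1.960, so margin of error = 1.960 × 6.3170 = 12.3813.
Difference in means = 316.2 − 324.3 = -8.1000.
-8.1000 ± 12.3813 → (-20.4813, 4.2813).
The interval (-20.4813, 4.2813) contains 0, so the difference is not significant.

not significant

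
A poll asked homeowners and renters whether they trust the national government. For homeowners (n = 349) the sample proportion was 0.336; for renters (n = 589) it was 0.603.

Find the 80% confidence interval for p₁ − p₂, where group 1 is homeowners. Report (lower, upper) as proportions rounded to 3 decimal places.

Each SE is √(p̂(1−p̂)/n): √(0.3360·0.6640/349) = 0.02528 and √(0.6030·0.3970/589) = 0.02016.
SE(p̂₁ − p̂₂) = √(SE₁² + SE₂²) = √(0.0006390784 + 0.0004064256) = 0.03233, since the two samples are independent.
At 80% confidence z* = 1.282; margin = 1.282 × 0.03233 = 0.04145.
The difference is 0.3360 − 0.6030 = -0.2670, so the interval is -0.2670 ± 0.04145 = (-0.308, -0.226).

(-0.308, -0.226)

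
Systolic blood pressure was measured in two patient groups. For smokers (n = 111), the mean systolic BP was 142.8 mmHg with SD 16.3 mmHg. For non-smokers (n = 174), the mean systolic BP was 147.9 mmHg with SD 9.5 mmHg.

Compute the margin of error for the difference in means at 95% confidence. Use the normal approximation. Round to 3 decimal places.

SE₁ = s₁/√n₁ = 16.3/√111 = 1.5471; SE₂ = 9.5/√174 = 0.7202.
Independent samples, unequal variances: SE_diff = √(SE₁² + SE₂²) = √(2.39351841 + 0.51868804) = 1.7065.
z* = 1.960, so margin of error = 1.960 × 1.7065 = 3.3447.

3.345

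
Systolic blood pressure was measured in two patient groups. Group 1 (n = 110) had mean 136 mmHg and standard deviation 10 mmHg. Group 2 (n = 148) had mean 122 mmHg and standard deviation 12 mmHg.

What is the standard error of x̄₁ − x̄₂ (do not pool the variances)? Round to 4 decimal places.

1.3719

Standard errors of each mean: 10/√110 = 0.9535 and 12/√148 = 0.9864.
SE(x̄₁ − x̄₂) = √(0.9535² + 0.9864²) = 1.3719 for independent samples with unequal variances.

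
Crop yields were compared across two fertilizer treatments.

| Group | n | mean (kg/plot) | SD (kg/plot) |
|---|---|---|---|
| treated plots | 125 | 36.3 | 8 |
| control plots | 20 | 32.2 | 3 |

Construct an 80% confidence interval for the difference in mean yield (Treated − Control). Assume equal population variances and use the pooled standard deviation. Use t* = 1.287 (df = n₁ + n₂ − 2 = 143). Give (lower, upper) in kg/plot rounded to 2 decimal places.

(1.77, 6.43)

s_p = √[((n₁−1)s₁² + (n₂−1)s₂²)/(n₁+n₂−2)] = √[(124·8² + 19·3²)/143] = 7.5294.
SE = 7.5294·√(1/125 + 1/20) = 1.8133.
With t* = 1.287, margin = 1.287 × 1.8133 = 2.3337.
x̄₁ − x̄₂ = 36.3 − 32.2 = 4.1000; interval 4.1000 ± 2.3337 = (1.77, 6.43).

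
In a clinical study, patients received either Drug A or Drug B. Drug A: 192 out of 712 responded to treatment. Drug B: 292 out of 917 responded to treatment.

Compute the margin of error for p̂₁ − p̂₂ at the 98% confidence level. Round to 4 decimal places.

0.0527

p̂₁ = 192/712 = 0.2697 and p̂₂ = 292/917 = 0.3184.
SE₁ = √(p̂₁(1−p̂₁)/n₁) = √(0.2697·0.7303/712) = 0.01663; SE₂ = √(0.3184·0.6816/917) = 0.01538.
Independent samples: SE of the difference = √(SE₁² + SE₂²) = √(0.0002765569 + 0.0002365444) = 0.02265.
z* for 98% confidence is 2.326, so the margin of error is 2.326 × 0.02265 = 0.05268.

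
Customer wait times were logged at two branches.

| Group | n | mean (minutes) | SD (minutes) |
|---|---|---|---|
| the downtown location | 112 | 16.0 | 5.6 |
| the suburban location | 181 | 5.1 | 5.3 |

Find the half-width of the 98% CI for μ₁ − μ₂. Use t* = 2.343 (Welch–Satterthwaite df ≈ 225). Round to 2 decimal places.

1.55

SE₁ = s₁/√n₁ = 5.6/√112 = 0.5292; SE₂ = 5.3/√181 = 0.3939.
Independent samples, unequal variances: SE_diff = √(SE₁² + SE₂²) = √(0.28005264 + 0.15515721) = 0.6597.
t* = 2.343, so margin of error = 2.343 × 0.6597 = 1.5457.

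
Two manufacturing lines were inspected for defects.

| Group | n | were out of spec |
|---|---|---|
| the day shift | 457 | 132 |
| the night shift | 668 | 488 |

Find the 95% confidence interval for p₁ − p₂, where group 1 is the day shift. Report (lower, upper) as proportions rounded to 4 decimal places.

Sample proportions: 132/457 = 0.2888, 488/668 = 0.7305.
Each SE is √(p̂(1−p̂)/n): √(0.2888·0.7112/457) = 0.02120 and √(0.7305·0.2695/668) = 0.01717.
SE(p̂₁ − p̂₂) = √(SE₁² + SE₂²) = √(0.00044944 + 0.0002948089) = 0.02728, since the two samples are independent.
At 95% confidence z* = 1.960; margin = 1.960 × 0.02728 = 0.05347.
The difference is 0.2888 − 0.7305 = -0.4417, so the interval is -0.4417 ± 0.05347 = (-0.4952, -0.3882).

(-0.4952, -0.3882)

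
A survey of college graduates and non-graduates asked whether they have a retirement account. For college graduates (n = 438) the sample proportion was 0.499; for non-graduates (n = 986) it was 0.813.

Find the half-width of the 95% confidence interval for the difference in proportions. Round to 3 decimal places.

The two standard errors are √(0.4990×0.5010/438) = 0.02389 and √(0.8130×0.1870/986) = 0.01242.
Because the samples are independent, SE_diff = √(0.02389² + 0.01242²) = 0.02693.
Using z* = 1.960 for 95%, ME = 1.960 × 0.02693 = 0.05278.

0.053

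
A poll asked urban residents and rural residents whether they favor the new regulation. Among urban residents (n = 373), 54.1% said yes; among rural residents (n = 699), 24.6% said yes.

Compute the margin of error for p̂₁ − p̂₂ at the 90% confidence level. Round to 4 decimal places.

The two standard errors are √(0.5410×0.4590/373) = 0.02580 and √(0.2460×0.7540/699) = 0.01629.
Because the samples are independent, SE_diff = √(0.02580² + 0.01629²) = 0.03051.
Using z* = 1.645 for 90%, ME = 1.645 × 0.03051 = 0.05019.

0.0502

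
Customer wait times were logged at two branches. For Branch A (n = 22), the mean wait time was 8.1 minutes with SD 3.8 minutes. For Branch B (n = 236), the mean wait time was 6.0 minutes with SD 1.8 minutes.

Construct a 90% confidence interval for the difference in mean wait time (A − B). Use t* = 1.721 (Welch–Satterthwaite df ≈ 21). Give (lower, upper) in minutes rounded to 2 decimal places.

(0.69, 3.51)

Per-group SEs: s₁/√n₁ = 3.8/√22 = 0.8102, s₂/√n₂ = 1.8/√236 = 0.1172.
Unpooled SE of the difference: √(0.65642404 + 0.01373584) = 0.8186.
Margin of error = t* · SE = 1.721 × 0.8186 = 1.4088.
x̄₁ − x̄₂ = 8.1 − 6.0 = 2.1000.
CI: 2.1000 ± 1.4088 = (0.69, 3.51).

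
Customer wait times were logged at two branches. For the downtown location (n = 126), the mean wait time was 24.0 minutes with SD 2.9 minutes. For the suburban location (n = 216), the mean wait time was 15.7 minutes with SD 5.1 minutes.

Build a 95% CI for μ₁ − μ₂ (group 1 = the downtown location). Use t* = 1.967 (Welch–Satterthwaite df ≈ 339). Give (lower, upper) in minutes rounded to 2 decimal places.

SE₁ = s₁/√n₁ = 2.9/√126 = 0.2584; SE₂ = 5.1/√216 = 0.3470.
Independent samples, unequal variances: SE_diff = √(SE₁² + SE₂²) = √(0.06677056 + 0.120409) = 0.4326.
t* = 1.967, so margin of error = 1.967 × 0.4326 = 0.8509.
Difference in means = 24.0 − 15.7 = 8.3000.
8.3000 ± 0.8509 → (7.45, 9.15).

(7.45, 9.15)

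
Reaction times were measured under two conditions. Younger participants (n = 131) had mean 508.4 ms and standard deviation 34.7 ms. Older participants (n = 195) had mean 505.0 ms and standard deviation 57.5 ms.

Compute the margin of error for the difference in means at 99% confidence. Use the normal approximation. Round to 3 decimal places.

Per-group SEs: s₁/√n₁ = 34.7/√131 = 3.0318, s₂/√n₂ = 57.5/√195 = 4.1177.
Unpooled SE of the difference: √(9.19181124 + 16.95545329) = 5.1134.
Margin of error = z* · SE = 2.576 × 5.1134 = 13.1721.

13.172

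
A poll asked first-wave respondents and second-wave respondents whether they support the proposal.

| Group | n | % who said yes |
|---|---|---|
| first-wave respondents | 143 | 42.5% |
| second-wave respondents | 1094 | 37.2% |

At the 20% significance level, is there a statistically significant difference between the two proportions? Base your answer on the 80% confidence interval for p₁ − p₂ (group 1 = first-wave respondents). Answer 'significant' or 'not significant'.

not significant

The two standard errors are √(0.4250×0.5750/143) = 0.04134 and √(0.3720×0.6280/1094) = 0.01461.
Because the samples are independent, SE_diff = √(0.04134² + 0.01461²) = 0.04385.
Using z* = 1.282 for 80%, ME = 1.282 × 0.04385 = 0.05622.
p̂₁ − p̂₂ = 0.0530; interval 0.0530 ± 0.05622 gives (-0.00322, 0.10922).
The interval (-0.00322, 0.10922) contains 0, so the difference is not significant.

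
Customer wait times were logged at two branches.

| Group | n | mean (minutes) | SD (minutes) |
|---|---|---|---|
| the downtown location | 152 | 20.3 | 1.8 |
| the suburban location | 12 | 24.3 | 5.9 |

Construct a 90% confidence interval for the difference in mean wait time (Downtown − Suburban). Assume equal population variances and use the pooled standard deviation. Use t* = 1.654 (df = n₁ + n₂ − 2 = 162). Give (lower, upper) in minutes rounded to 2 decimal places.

(-5.15, -2.85)

Pooled variance s_p² = [151·1.8² + 11·5.9²] / (152+12−2) = 5.3836, so s_p = 2.3203.
SE_diff = s_p·√(1/n₁ + 1/n₂) = 2.3203·√(1/152 + 1/12) = 0.6958.
t* = 1.654; margin = 1.654 × 0.6958 = 1.1509.
Difference = 20.3 − 24.3 = -4.0000.
-4.0000 ± 1.1509 → (-5.15, -2.85).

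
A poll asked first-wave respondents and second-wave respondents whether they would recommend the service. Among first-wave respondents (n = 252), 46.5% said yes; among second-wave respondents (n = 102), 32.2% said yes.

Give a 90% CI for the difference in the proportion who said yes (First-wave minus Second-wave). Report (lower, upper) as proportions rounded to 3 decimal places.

(0.051, 0.235)

The two standard errors are √(0.4650×0.5350/252) = 0.03142 and √(0.3220×0.6780/102) = 0.04626.
Because the samples are independent, SE_diff = √(0.03142² + 0.04626²) = 0.05592.
Using z* = 1.645 for 90%, ME = 1.645 × 0.05592 = 0.09199.
p̂₁ − p̂₂ = 0.1430; interval 0.1430 ± 0.09199 gives (0.051, 0.235).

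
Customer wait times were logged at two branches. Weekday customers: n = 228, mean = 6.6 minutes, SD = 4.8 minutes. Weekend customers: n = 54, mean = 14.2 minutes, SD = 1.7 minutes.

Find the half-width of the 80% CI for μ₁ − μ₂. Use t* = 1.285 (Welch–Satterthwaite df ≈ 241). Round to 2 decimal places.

0.51

Per-group SEs: s₁/√n₁ = 4.8/√228 = 0.3179, s₂/√n₂ = 1.7/√54 = 0.2313.
Unpooled SE of the difference: √(0.10106041 + 0.05349969) = 0.3931.
Margin of error = t* · SE = 1.285 × 0.3931 = 0.5051.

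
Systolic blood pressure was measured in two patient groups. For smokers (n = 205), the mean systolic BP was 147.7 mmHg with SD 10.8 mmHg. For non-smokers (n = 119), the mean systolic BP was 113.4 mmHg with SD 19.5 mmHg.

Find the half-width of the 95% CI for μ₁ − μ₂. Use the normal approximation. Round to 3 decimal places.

3.803

Standard errors of each mean: 10.8/√205 = 0.7543 and 19.5/√119 = 1.7876.
SE(x̄₁ − x̄₂) = √(0.7543² + 1.7876²) = 1.9402 for independent samples with unequal variances.
With z* = 1.960, the margin is 1.960 × 1.9402 = 3.8028.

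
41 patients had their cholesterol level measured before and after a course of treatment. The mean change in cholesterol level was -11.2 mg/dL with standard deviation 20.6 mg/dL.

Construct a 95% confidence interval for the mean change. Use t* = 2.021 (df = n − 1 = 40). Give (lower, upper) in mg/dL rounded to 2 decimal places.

This is a matched-pairs design, so SE = s_d/√n = 20.6/√41 = 3.2172.
Margin = 2.021 × 3.2172 = 6.5020; the interval is -11.2 ± 6.5020 = (-17.70, -4.70).

(-17.70, -4.70)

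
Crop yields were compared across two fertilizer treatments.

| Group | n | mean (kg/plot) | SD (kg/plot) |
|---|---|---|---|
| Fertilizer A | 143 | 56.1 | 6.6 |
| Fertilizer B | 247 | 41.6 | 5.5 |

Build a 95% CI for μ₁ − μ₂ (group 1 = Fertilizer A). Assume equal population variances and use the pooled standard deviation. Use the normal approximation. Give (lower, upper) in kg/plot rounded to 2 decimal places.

(13.28, 15.72)

Pooled variance s_p² = [142·6.6² + 246·5.5²] / (143+247−2) = 35.1212, so s_p = 5.9263.
SE_diff = s_p·√(1/n₁ + 1/n₂) = 5.9263·√(1/143 + 1/247) = 0.6227.
z* = 1.960; margin = 1.960 × 0.6227 = 1.2205.
Difference = 56.1 − 41.6 = 14.5000.
14.5000 ± 1.2205 → (13.28, 15.72).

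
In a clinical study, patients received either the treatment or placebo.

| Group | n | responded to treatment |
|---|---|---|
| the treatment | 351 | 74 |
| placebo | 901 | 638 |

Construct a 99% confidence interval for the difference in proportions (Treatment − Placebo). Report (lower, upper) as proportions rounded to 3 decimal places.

(-0.566, -0.429)

Sample proportions: 74/351 = 0.2108, 638/901 = 0.7081.
Each SE is √(p̂(1−p̂)/n): √(0.2108·0.7892/351) = 0.02177 and √(0.7081·0.2919/901) = 0.01515.
SE(p̂₁ − p̂₂) = √(SE₁² + SE₂²) = √(0.0004739329 + 0.0002295225) = 0.02652, since the two samples are independent.
At 99% confidence z* = 2.576; margin = 2.576 × 0.02652 = 0.06832.
The difference is 0.2108 − 0.7081 = -0.4973, so the interval is -0.4973 ± 0.06832 = (-0.566, -0.429).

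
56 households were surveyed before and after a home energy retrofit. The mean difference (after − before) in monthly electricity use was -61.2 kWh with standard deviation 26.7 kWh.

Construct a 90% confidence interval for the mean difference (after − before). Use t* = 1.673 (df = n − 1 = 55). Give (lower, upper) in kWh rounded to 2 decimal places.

Paired design: SE = s_d/√n = 26.7/√56 = 3.5679.
t* = 1.673; margin of error = 1.673 × 3.5679 = 5.9691.
-61.2 ± 5.9691 → (-67.17, -55.23).

(-67.17, -55.23)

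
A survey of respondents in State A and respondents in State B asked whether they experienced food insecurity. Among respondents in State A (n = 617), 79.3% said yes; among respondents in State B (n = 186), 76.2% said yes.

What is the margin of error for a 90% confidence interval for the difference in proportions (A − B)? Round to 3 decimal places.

SE₁ = √(p̂₁(1−p̂₁)/n₁) = √(0.7930·0.2070/617) = 0.01631; SE₂ = √(0.7620·0.2380/186) = 0.03123.
Independent samples: SE of the difference = √(SE₁² + SE₂²) = √(0.0002660161 + 0.0009753129) = 0.03523.
z* for 90% confidence is 1.645, so the margin of error is 1.645 × 0.03523 = 0.05795.

0.058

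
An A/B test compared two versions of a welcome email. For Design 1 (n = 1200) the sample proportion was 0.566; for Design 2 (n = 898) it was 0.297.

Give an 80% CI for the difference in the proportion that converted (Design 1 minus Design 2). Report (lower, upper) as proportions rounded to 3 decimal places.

(0.242, 0.296)

The two standard errors are √(0.5660×0.4340/1200) = 0.01431 and √(0.2970×0.7030/898) = 0.01525.
Because the samples are independent, SE_diff = √(0.01431² + 0.01525²) = 0.02091.
Using z* = 1.282 for 80%, ME = 1.282 × 0.02091 = 0.02681.
p̂₁ − p̂₂ = 0.2690; interval 0.2690 ± 0.02681 gives (0.242, 0.296).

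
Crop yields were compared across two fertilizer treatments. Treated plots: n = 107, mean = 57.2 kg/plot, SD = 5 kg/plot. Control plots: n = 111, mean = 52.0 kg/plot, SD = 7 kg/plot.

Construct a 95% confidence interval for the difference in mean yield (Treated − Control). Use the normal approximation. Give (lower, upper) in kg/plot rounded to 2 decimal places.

(3.59, 6.81)

Per-group SEs: s₁/√n₁ = 5/√107 = 0.4834, s₂/√n₂ = 7/√111 = 0.6644.
Unpooled SE of the difference: √(0.23367556 + 0.44142736) = 0.8216.
Margin of error = z* · SE = 1.960 × 0.8216 = 1.6103.
x̄₁ − x̄₂ = 57.2 − 52.0 = 5.2000.
CI: 5.2000 ± 1.6103 = (3.59, 6.81).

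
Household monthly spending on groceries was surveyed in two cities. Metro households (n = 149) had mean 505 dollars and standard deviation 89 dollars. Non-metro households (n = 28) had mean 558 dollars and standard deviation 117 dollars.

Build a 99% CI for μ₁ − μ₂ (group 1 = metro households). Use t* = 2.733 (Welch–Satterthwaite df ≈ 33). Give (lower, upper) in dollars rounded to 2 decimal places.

(-116.63, 10.63)

SE₁ = s₁/√n₁ = 89/√149 = 7.2912; SE₂ = 117/√28 = 22.1109.
Independent samples, unequal variances: SE_diff = √(SE₁² + SE₂²) = √(53.16159744 + 488.89189881) = 23.2820.
t* = 2.733, so margin of error = 2.733 × 23.2820 = 63.6297.
Difference in means = 505 − 558 = -53.0000.
-53.0000 ± 63.6297 → (-116.63, 10.63).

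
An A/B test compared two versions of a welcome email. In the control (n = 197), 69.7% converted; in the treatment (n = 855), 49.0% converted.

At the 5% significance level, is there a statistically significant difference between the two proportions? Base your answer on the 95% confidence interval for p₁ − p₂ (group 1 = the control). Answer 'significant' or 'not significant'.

Each SE is √(p̂(1−p̂)/n): √(0.6970·0.3030/197) = 0.03274 and √(0.4900·0.5100/855) = 0.01710.
SE(p̂₁ − p̂₂) = √(SE₁² + SE₂²) = √(0.0010719076 + 0.00029241) = 0.03694, since the two samples are independent.
At 95% confidence z* = 1.960; margin = 1.960 × 0.03694 = 0.07240.
The difference is 0.6970 − 0.4900 = 0.2070, so the interval is 0.2070 ± 0.07240 = (0.13460, 0.27940).
The interval (0.13460, 0.27940) does not contain 0, so the difference is significant.

significant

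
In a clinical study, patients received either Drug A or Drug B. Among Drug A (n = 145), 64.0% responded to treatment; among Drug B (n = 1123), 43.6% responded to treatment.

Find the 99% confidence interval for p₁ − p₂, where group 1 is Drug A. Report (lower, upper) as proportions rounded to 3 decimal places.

(0.094, 0.314)

SE₁ = √(p̂₁(1−p̂₁)/n₁) = √(0.6400·0.3600/145) = 0.03986; SE₂ = √(0.4360·0.5640/1123) = 0.01480.
Independent samples: SE of the difference = √(SE₁² + SE₂²) = √(0.0015888196 + 0.00021904) = 0.04252.
z* for 99% confidence is 2.576, so the margin of error is 2.576 × 0.04252 = 0.10953.
Point estimate p̂₁ − p̂₂ = 0.6400 − 0.4360 = 0.2040.
0.2040 ± 0.10953 → (0.094, 0.314).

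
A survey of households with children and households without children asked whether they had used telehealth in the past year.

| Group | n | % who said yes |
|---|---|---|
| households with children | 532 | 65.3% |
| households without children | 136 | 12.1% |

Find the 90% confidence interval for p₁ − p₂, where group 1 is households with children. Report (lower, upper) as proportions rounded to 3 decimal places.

(0.475, 0.589)

Each SE is √(p̂(1−p̂)/n): √(0.6530·0.3470/532) = 0.02064 and √(0.1210·0.8790/136) = 0.02797.
SE(p̂₁ − p̂₂) = √(SE₁² + SE₂²) = √(0.0004260096 + 0.0007823209) = 0.03476, since the two samples are independent.
At 90% confidence z* = 1.645; margin = 1.645 × 0.03476 = 0.05718.
The difference is 0.6530 − 0.1210 = 0.5320, so the interval is 0.5320 ± 0.05718 = (0.475, 0.589).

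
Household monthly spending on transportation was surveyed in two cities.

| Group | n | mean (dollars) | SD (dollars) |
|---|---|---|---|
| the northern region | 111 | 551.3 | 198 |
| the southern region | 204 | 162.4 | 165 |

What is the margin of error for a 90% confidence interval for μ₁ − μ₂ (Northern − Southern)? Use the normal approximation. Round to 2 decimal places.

36.29

Per-group SEs: s₁/√n₁ = 198/√111 = 18.7933, s₂/√n₂ = 165/√204 = 11.5523.
Unpooled SE of the difference: √(353.18812489 + 133.45563529) = 22.0600.
Margin of error = z* · SE = 1.645 × 22.0600 = 36.2887.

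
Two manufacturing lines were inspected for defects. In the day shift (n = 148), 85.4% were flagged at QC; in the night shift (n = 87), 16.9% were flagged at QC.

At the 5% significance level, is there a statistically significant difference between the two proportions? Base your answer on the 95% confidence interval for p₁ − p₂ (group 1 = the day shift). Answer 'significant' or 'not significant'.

significant

Each SE is √(p̂(1−p̂)/n): √(0.8540·0.1460/148) = 0.02903 and √(0.1690·0.8310/87) = 0.04018.
SE(p̂₁ − p̂₂) = √(SE₁² + SE₂²) = √(0.0008427409 + 0.0016144324) = 0.04957, since the two samples are independent.
At 95% confidence z* = 1.960; margin = 1.960 × 0.04957 = 0.09716.
The difference is 0.8540 − 0.1690 = 0.6850, so the interval is 0.6850 ± 0.09716 = (0.58784, 0.78216).
The interval (0.58784, 0.78216) does not contain 0, so the difference is significant.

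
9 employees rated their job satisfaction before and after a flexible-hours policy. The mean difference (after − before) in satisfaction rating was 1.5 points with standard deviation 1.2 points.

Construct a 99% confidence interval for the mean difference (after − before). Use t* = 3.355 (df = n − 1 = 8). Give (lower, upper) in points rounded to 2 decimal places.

(0.16, 2.84)

This is a matched-pairs design, so SE = s_d/√n = 1.2/√9 = 0.4000.
Margin = 3.355 × 0.4000 = 1.3420; the interval is 1.5 ± 1.3420 = (0.16, 2.84).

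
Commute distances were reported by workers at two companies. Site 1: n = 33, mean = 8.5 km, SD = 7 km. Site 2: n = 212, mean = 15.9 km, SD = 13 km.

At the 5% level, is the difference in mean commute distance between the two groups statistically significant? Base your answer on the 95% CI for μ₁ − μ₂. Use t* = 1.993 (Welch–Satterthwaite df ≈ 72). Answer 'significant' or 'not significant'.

Standard errors of each mean: 7/√33 = 1.2185 and 13/√212 = 0.8928.
SE(x̄₁ − x̄₂) = √(1.2185² + 0.8928²) = 1.5106 for independent samples with unequal variances.
With t* = 1.993, the margin is 1.993 × 1.5106 = 3.0106.
x̄₁ − x̄₂ = 8.5 − 15.9 = -7.4000; the interval is -7.4000 ± 3.0106 = (-10.4106, -4.3894).
The interval (-10.4106, -4.3894) does not contain 0, so the difference is significant.

significant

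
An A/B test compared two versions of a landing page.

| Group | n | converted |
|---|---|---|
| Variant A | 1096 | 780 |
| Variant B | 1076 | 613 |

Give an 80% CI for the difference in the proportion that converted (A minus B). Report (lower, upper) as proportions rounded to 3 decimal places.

Sample proportions: 780/1096 = 0.7117, 613/1076 = 0.5697.
Each SE is √(p̂(1−p̂)/n): √(0.7117·0.2883/1096) = 0.01368 and √(0.5697·0.4303/1076) = 0.01509.
SE(p̂₁ − p̂₂) = √(SE₁² + SE₂²) = √(0.0001871424 + 0.0002277081) = 0.02037, since the two samples are independent.
At 80% confidence z* = 1.282; margin = 1.282 × 0.02037 = 0.02611.
The difference is 0.7117 − 0.5697 = 0.1420, so the interval is 0.1420 ± 0.02611 = (0.116, 0.168).

(0.116, 0.168)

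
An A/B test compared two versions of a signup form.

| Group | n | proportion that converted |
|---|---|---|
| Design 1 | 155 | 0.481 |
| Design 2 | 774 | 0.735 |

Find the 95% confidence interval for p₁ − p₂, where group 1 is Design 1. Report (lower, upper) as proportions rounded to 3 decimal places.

Each SE is √(p̂(1−p̂)/n): √(0.4810·0.5190/155) = 0.04013 and √(0.7350·0.2650/774) = 0.01586.
SE(p̂₁ − p̂₂) = √(SE₁² + SE₂²) = √(0.0016104169 + 0.0002515396) = 0.04315, since the two samples are independent.
At 95% confidence z* = 1.960; margin = 1.960 × 0.04315 = 0.08457.
The difference is 0.4810 − 0.7350 = -0.2540, so the interval is -0.2540 ± 0.08457 = (-0.339, -0.169).

(-0.339, -0.169)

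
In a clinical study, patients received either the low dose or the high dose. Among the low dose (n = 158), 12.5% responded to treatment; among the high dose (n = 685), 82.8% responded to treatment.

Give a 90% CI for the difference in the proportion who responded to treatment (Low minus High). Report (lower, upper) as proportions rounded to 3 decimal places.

(-0.752, -0.654)

Each SE is √(p̂(1−p̂)/n): √(0.1250·0.8750/158) = 0.02631 and √(0.8280·0.1720/685) = 0.01442.
SE(p̂₁ − p̂₂) = √(SE₁² + SE₂²) = √(0.0006922161 + 0.0002079364) = 0.03000, since the two samples are independent.
At 90% confidence z* = 1.645; margin = 1.645 × 0.03000 = 0.04935.
The difference is 0.1250 − 0.8280 = -0.7030, so the interval is -0.7030 ± 0.04935 = (-0.752, -0.654).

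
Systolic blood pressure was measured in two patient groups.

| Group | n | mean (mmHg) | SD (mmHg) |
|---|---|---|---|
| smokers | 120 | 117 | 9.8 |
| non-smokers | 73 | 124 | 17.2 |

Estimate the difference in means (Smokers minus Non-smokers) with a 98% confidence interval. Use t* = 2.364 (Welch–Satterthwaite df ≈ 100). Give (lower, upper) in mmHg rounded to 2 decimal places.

(-12.21, -1.79)

Standard errors of each mean: 9.8/√120 = 0.8946 and 17.2/√73 = 2.0131.
SE(x̄₁ − x̄₂) = √(0.8946² + 2.0131²) = 2.2029 for independent samples with unequal variances.
With t* = 2.364, the margin is 2.364 × 2.2029 = 5.2077.
x̄₁ − x̄₂ = 117 − 124 = -7.0000; the interval is -7.0000 ± 5.2077 = (-12.21, -1.79).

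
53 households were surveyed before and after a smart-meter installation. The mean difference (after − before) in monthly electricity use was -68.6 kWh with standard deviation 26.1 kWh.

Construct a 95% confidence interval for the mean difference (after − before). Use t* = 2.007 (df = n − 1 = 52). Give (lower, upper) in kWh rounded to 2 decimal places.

(-75.80, -61.40)

This is a matched-pairs design, so SE = s_d/√n = 26.1/√53 = 3.5851.
Margin = 2.007 × 3.5851 = 7.1953; the interval is -68.6 ± 7.1953 = (-75.80, -61.40).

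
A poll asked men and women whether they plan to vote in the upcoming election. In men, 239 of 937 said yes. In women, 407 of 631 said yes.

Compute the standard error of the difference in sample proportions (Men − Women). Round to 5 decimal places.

0.02378

First, p̂₁ = 239/937 = 0.2551; p̂₂ = 407/631 = 0.6450.
The two standard errors are √(0.2551×0.7449/937) = 0.01424 and √(0.6450×0.3550/631) = 0.01905.
Because the samples are independent, SE_diff = √(0.01424² + 0.01905²) = 0.02378.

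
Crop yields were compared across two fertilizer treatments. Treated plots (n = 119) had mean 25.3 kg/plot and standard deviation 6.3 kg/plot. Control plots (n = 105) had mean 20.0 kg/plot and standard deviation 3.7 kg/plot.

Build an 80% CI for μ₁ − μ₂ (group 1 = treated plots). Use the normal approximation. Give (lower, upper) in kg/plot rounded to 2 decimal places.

(4.43, 6.17)

SE₁ = s₁/√n₁ = 6.3/√119 = 0.5775; SE₂ = 3.7/√105 = 0.3611.
Independent samples, unequal variances: SE_diff = √(SE₁² + SE₂²) = √(0.33350625 + 0.13039321) = 0.6811.
z* = 1.282, so margin of error = 1.282 × 0.6811 = 0.8732.
Difference in means = 25.3 − 20.0 = 5.3000.
5.3000 ± 0.8732 → (4.43, 6.17).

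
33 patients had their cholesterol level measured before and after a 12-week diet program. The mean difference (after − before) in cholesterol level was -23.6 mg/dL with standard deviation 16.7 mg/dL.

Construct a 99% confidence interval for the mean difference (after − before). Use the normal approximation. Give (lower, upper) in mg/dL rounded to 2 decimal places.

(-31.09, -16.11)

Paired design: SE = s_d/√n = 16.7/√33 = 2.9071.
z* = 2.576; margin of error = 2.576 × 2.9071 = 7.4887.
-23.6 ± 7.4887 → (-31.09, -16.11).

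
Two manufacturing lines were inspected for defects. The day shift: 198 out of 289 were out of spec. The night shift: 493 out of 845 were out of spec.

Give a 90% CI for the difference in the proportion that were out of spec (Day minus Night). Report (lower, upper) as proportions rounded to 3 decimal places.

(0.049, 0.155)

p̂₁ = 198/289 = 0.6851 and p̂₂ = 493/845 = 0.5834.
SE₁ = √(p̂₁(1−p̂₁)/n₁) = √(0.6851·0.3149/289) = 0.02732; SE₂ = √(0.5834·0.4166/845) = 0.01696.
Independent samples: SE of the difference = √(SE₁² + SE₂²) = √(0.0007463824 + 0.0002876416) = 0.03216.
z* for 90% confidence is 1.645, so the margin of error is 1.645 × 0.03216 = 0.05290.
Point estimate p̂₁ − p̂₂ = 0.6851 − 0.5834 = 0.1017.
0.1017 ± 0.05290 → (0.049, 0.155).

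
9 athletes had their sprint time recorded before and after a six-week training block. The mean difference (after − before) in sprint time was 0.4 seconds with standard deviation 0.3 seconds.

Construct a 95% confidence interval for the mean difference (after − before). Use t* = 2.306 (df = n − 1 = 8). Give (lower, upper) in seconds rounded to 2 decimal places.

(0.17, 0.63)

Paired design: SE = s_d/√n = 0.3/√9 = 0.1000.
t* = 2.306; margin of error = 2.306 × 0.1000 = 0.2306.
0.4 ± 0.2306 → (0.17, 0.63).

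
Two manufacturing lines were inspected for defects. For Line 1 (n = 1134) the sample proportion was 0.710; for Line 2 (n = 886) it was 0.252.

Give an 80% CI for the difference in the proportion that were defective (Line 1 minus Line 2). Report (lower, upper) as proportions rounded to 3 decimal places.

Each SE is √(p̂(1−p̂)/n): √(0.7100·0.2900/1134) = 0.01347 and √(0.2520·0.7480/886) = 0.01459.
SE(p̂₁ − p̂₂) = √(SE₁² + SE₂²) = √(0.0001814409 + 0.0002128681) = 0.01986, since the two samples are independent.
At 80% confidence z* = 1.282; margin = 1.282 × 0.01986 = 0.02546.
The difference is 0.7100 − 0.2520 = 0.4580, so the interval is 0.4580 ± 0.02546 = (0.433, 0.483).

(0.433, 0.483)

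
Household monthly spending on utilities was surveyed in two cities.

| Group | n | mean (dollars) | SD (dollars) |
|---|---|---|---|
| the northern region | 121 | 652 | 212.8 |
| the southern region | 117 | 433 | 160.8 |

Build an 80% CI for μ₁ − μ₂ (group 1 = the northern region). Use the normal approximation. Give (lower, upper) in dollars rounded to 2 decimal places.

Standard errors of each mean: 212.8/√121 = 19.3455 and 160.8/√117 = 14.8660.
SE(x̄₁ − x̄₂) = √(19.3455² + 14.8660²) = 24.3977 for independent samples with unequal variances.
With z* = 1.282, the margin is 1.282 × 24.3977 = 31.2779.
x̄₁ − x̄₂ = 652 − 433 = 219.0000; the interval is 219.0000 ± 31.2779 = (187.72, 250.28).

(187.72, 250.28)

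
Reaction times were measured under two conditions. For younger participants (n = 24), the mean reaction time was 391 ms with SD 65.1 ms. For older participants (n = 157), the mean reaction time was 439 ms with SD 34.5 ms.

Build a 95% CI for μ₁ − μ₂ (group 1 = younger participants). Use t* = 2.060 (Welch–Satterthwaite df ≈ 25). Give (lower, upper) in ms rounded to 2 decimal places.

Per-group SEs: s₁/√n₁ = 65.1/√24 = 13.2885, s₂/√n₂ = 34.5/√157 = 2.7534.
Unpooled SE of the difference: √(176.58423225 + 7.58121156) = 13.5708.
Margin of error = t* · SE = 2.060 × 13.5708 = 27.9558.
x̄₁ − x̄₂ = 391 − 439 = -48.0000.
CI: -48.0000 ± 27.9558 = (-75.96, -20.04).

(-75.96, -20.04)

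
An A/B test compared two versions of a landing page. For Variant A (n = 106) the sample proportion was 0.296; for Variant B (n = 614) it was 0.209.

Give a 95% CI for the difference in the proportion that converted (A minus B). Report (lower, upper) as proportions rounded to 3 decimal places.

(-0.006, 0.180)

The two standard errors are √(0.2960×0.7040/106) = 0.04434 and √(0.2090×0.7910/614) = 0.01641.
Because the samples are independent, SE_diff = √(0.04434² + 0.01641²) = 0.04728.
Using z* = 1.960 for 95%, ME = 1.960 × 0.04728 = 0.09267.
p̂₁ − p̂₂ = 0.0870; interval 0.0870 ± 0.09267 gives (-0.006, 0.180).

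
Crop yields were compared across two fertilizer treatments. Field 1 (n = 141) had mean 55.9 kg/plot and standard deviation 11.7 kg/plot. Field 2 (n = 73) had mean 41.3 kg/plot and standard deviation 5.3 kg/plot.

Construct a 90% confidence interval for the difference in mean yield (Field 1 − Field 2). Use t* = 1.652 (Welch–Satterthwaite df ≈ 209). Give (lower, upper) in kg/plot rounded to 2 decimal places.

(12.68, 16.52)

Standard errors of each mean: 11.7/√141 = 0.9853 and 5.3/√73 = 0.6203.
SE(x̄₁ − x̄₂) = √(0.9853² + 0.6203²) = 1.1643 for independent samples with unequal variances.
With t* = 1.652, the margin is 1.652 × 1.1643 = 1.9234.
x̄₁ − x̄₂ = 55.9 − 41.3 = 14.6000; the interval is 14.6000 ± 1.9234 = (12.68, 16.52).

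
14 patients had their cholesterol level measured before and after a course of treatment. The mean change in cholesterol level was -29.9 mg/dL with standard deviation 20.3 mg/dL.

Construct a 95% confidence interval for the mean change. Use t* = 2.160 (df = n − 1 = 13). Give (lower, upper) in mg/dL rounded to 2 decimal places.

(-41.62, -18.18)

Paired design: SE = s_d/√n = 20.3/√14 = 5.4254.
t* = 2.160; margin of error = 2.160 × 5.4254 = 11.7189.
-29.9 ± 11.7189 → (-41.62, -18.18).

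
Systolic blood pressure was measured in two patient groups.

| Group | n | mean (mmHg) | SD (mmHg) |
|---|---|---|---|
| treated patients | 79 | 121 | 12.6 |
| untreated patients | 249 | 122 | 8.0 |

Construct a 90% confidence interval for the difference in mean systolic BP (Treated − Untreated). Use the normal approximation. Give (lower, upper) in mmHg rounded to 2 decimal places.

Standard errors of each mean: 12.6/√79 = 1.4176 and 8.0/√249 = 0.5070.
SE(x̄₁ − x̄₂) = √(1.4176² + 0.5070²) = 1.5055 for independent samples with unequal variances.
With z* = 1.645, the margin is 1.645 × 1.5055 = 2.4765.
x̄₁ − x̄₂ = 121 − 122 = -1.0000; the interval is -1.0000 ± 2.4765 = (-3.48, 1.48).

(-3.48, 1.48)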